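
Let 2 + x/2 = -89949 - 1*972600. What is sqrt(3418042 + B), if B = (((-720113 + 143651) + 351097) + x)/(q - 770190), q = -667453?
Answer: sqrt(7064472043107720139)/1437643 ≈ 1848.8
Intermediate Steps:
x = -2125102 (x = -4 + 2*(-89949 - 1*972600) = -4 + 2*(-89949 - 972600) = -4 + 2*(-1062549) = -4 - 2125098 = -2125102)
B = 2350467/1437643 (B = (((-720113 + 143651) + 351097) - 2125102)/(-667453 - 770190) = ((-576462 + 351097) - 2125102)/(-1437643) = (-225365 - 2125102)*(-1/1437643) = -2350467*(-1/1437643) = 2350467/1437643 ≈ 1.6349)
sqrt(3418042 + B) = sqrt(3418042 + 2350467/1437643) = sqrt(4913926505473/1437643) = sqrt(7064472043107720139)/1437643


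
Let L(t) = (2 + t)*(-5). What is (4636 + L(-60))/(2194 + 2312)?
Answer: 821/751 ≈ 1.0932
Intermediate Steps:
L(t) = -10 - 5*t
(4636 + L(-60))/(2194 + 2312) = (4636 + (-10 - 5*(-60)))/(2194 + 2312) = (4636 + (-10 + 300))/4506 = (4636 + 290)*(1/4506) = 4926*(1/4506) = 821/751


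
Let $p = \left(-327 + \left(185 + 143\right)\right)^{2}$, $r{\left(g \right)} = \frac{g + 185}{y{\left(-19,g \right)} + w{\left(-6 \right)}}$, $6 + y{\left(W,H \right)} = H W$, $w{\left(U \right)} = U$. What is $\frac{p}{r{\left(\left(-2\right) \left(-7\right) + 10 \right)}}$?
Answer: $- \frac{468}{209} \approx -2.2392$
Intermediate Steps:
$y{\left(W,H \right)} = -6 + H W$
$r{\left(g \right)} = \frac{185 + g}{-12 - 19 g}$ ($r{\left(g \right)} = \frac{g + 185}{\left(-6 + g \left(-19\right)\right) - 6} = \frac{185 + g}{\left(-6 - 19 g\right) - 6} = \frac{185 + g}{-12 - 19 g}$)
$p = 1$ ($p = \left(-327 + 328\right)^{2} = 1^{2} = 1$)
$\frac{p}{r{\left(\left(-2\right) \left(-7\right) + 10 \right)}} = 1 \frac{1}{\frac{1}{-12 - 19 \left(\left(-2\right) \left(-7\right) + 10\right)} \left(185 + \left(\left(-2\right) \left(-7\right) + 10\right)\right)} = 1 \frac{1}{\frac{1}{-12 - 19 \left(14 + 10\right)} \left(185 + \left(14 + 10\right)\right)} = 1 \frac{1}{\frac{1}{-12 - 456} \left(185 + 24\right)} = 1 \frac{1}{\frac{1}{-12 - 456} \cdot 209} = 1 \frac{1}{\frac{1}{-468} \cdot 209} = 1 \frac{1}{\left(- \frac{1}{468}\right) 209} = 1 \frac{1}{- \frac{209}{468}} = 1 \left(- \frac{468}{209}\right) = - \frac{468}{209}$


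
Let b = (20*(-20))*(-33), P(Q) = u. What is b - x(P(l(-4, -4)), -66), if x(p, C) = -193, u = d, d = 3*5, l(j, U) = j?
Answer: 13393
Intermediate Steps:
d = 15
u = 15
P(Q) = 15
b = 13200 (b = -400*(-33) = 13200)
b - x(P(l(-4, -4)), -66) = 13200 - 1*(-193) = 13200 + 193 = 13393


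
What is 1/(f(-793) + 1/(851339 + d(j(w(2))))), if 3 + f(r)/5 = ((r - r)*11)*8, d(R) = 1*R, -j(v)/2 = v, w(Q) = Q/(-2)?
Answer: -851341/12770114 ≈ -0.066667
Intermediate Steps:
w(Q) = -Q/2 (w(Q) = Q*(-½) = -Q/2)
j(v) = -2*v
d(R) = R
f(r) = -15 (f(r) = -15 + 5*(((r - r)*11)*8) = -15 + 5*((0*11)*8) = -15 + 5*(0*8) = -15 + 5*0 = -15 + 0 = -15)
1/(f(-793) + 1/(851339 + d(j(w(2))))) = 1/(-15 + 1/(851339 - (-1)*2)) = 1/(-15 + 1/(851339 - 2*(-1))) = 1/(-15 + 1/(851339 + 2)) = 1/(-15 + 1/851341) = 1/(-12770114/851341) = -851341/12770114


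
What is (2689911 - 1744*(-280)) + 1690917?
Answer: 4869148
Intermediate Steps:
(2689911 - 1744*(-280)) + 1690917 = (2689911 + 488320) + 1690917 = 3178231 + 1690917 = 4869148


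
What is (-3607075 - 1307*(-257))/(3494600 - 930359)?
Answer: -1090392/854747 ≈ -1.2757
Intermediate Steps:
(-3607075 - 1307*(-257))/(3494600 - 930359) = (-3607075 + 335899)/2564241 = -3271176*1/2564241 = -1090392/854747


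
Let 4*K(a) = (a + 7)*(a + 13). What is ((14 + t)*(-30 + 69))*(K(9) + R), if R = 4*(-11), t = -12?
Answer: 3432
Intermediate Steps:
K(a) = (7 + a)*(13 + a)/4 (K(a) = ((a + 7)*(a + 13))/4 = ((7 + a)*(13 + a))/4 = (7 + a)*(13 + a)/4)
R = -44
((14 + t)*(-30 + 69))*(K(9) + R) = ((14 - 12)*(-30 + 69))*((91/4 + 5*9 + (¼)*9²) - 44) = (2*39)*((91/4 + 45 + (¼)*81) - 44) = 78*((91/4 + 45 + 81/4) - 44) = 78*(88 - 44) = 78*44 = 3432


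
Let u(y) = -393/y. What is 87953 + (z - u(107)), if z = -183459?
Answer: -10218749/107 ≈ -95502.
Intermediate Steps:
87953 + (z - u(107)) = 87953 + (-183459 - (-393)/107) = 87953 + (-183459 - 1*(-393/107)) = 87953 + (-183459 + 393/107) = 87953 - 19629720/107 = -10218749/107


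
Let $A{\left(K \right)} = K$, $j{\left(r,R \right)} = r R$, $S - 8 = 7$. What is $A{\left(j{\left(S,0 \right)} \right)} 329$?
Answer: $0$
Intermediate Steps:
$S = 15$ ($S = 8 + 7 = 15$)
$j{\left(r,R \right)} = R r$
$A{\left(j{\left(S,0 \right)} \right)} 329 = 0 \cdot 15 \cdot 329 = 0 \cdot 329 = 0$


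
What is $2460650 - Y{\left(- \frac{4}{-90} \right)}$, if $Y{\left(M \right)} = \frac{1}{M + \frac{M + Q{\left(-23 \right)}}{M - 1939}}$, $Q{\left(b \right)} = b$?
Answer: $\frac{543777577765}{220991} \approx 2.4606 \cdot 10^{6}$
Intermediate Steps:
$Y{\left(M \right)} = \frac{1}{M + \frac{-23 + M}{-1939 + M}}$ ($Y{\left(M \right)} = \frac{1}{M + \frac{M - 23}{M - 1939}} = \frac{1}{M + \frac{-23 + M}{-1939 + M}}$)
$2460650 - Y{\left(- \frac{4}{-90} \right)} = 2460650 - \frac{1939 - - \frac{4}{-90}}{23 - \left(- \frac{4}{-90}\right)^{2} + 1938 \left(- \frac{4}{-90}\right)} = 2460650 - \frac{1939 - \left(-4\right) \left(- \frac{1}{90}\right)}{23 - \left(\left(-4\right) \left(- \frac{1}{90}\right)\right)^{2} + 1938 \left(\left(-4\right) \left(- \frac{1}{90}\right)\right)} = 2460650 - \frac{1939 - \frac{2}{45}}{23 - \left(\frac{2}{45}\right)^{2} + 1938 \cdot \frac{2}{45}} = 2460650 - \frac{1939 - \frac{2}{45}}{23 - \frac{4}{2025} + \frac{1292}{15}} = 2460650 - \frac{1}{23 - \frac{4}{2025} + \frac{1292}{15}} \cdot \frac{87253}{45} = 2460650 - \frac{1}{\frac{220991}{2025}} \cdot \frac{87253}{45} = 2460650 - \frac{2025}{220991} \cdot \frac{87253}{45} = 2460650 - \frac{3926385}{220991} = \frac{543777577765}{220991}$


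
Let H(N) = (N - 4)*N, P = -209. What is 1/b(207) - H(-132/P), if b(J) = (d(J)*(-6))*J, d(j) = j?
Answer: 197447831/92810934 ≈ 2.1274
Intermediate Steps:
b(J) = -6*J**2 (b(J) = (J*(-6))*J = (-6*J)*J = -6*J**2)
H(N) = N*(-4 + N) (H(N) = (-4 + N)*N = N*(-4 + N))
1/b(207) - H(-132/P) = 1/(-6*207**2) - (-132/(-209))*(-4 - 132/(-209)) = 1/(-6*42849) - (-132*(-1/209))*(-4 - 132*(-1/209)) = 1/(-257094) - 12*(-4 + 12/19)/19 = -1/257094 - 12*(-64)/(19*19) = -1/257094 - 1*(-768/361) = -1/257094 + 768/361 = 197447831/92810934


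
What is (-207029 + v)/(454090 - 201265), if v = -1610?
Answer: -208639/252825 ≈ -0.82523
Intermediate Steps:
(-207029 + v)/(454090 - 201265) = (-207029 - 1610)/(454090 - 201265) = -208639/252825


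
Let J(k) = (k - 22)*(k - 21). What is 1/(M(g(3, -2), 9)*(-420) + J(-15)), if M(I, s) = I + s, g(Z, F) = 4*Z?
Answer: -1/7488 ≈ -0.00013355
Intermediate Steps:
J(k) = (-22 + k)*(-21 + k)
1/(M(g(3, -2), 9)*(-420) + J(-15)) = 1/((4*3 + 9)*(-420) + (462 + (-15)² - 43*(-15))) = 1/((12 + 9)*(-420) + (462 + 225 + 645)) = 1/(21*(-420) + 1332) = 1/(-8820 + 1332) = 1/(-7488) = -1/7488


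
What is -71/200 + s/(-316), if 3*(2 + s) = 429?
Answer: -12659/15800 ≈ -0.80120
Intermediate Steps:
s = 141 (s = -2 + (1/3)*429 = -2 + 143 = 141)
-71/200 + s/(-316) = -71/200 + 141/(-316) = -71*1/200 + 141*(-1/316) = -71/200 - 141/316 = -12659/15800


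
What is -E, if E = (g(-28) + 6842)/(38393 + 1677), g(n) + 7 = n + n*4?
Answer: -1339/8014 ≈ -0.16708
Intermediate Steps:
g(n) = -7 + 5*n (g(n) = -7 + (n + n*4) = -7 + (n + 4*n) = -7 + 5*n)
E = 1339/8014 (E = ((-7 + 5*(-28)) + 6842)/(38393 + 1677) = ((-7 - 140) + 6842)/40070 = (-147 + 6842)*(1/40070) = 6695*(1/40070) = 1339/8014 ≈ 0.16708)
-E = -1*1339/8014 = -1339/8014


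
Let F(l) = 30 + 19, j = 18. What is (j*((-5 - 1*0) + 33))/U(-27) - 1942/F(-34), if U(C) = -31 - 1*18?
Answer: -2446/49 ≈ -49.918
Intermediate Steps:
U(C) = -49 (U(C) = -31 - 18 = -49)
F(l) = 49
(j*((-5 - 1*0) + 33))/U(-27) - 1942/F(-34) = (18*((-5 - 1*0) + 33))/(-49) - 1942/49 = (18*((-5 + 0) + 33))*(-1/49) - 1942*1/49 = (18*(-5 + 33))*(-1/49) - 1942/49 = (18*28)*(-1/49) - 1942/49 = 504*(-1/49) - 1942/49 = -72/7 - 1942/49 = -2446/49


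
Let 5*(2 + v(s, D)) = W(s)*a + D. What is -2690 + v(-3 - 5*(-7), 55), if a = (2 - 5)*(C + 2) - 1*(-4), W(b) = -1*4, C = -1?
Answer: -13409/5 ≈ -2681.8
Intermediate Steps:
W(b) = -4
a = 1 (a = (2 - 5)*(-1 + 2) - 1*(-4) = -3*1 + 4 = -3 + 4 = 1)
v(s, D) = -14/5 + D/5 (v(s, D) = -2 + (-4*1 + D)/5 = -2 + (-4 + D)/5 = -2 + (-4/5 + D/5) = -14/5 + D/5)
-2690 + v(-3 - 5*(-7), 55) = -2690 + (-14/5 + (1/5)*55) = -2690 + (-14/5 + 11) = -2690 + 41/5 = -13409/5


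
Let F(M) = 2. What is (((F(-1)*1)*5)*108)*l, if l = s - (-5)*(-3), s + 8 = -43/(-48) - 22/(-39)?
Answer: -604845/26 ≈ -23263.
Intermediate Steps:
s = -4081/624 (s = -8 + (-43/(-48) - 22/(-39)) = -8 + (-43*(-1/48) - 22*(-1/39)) = -8 + (43/48 + 22/39) = -8 + 911/624 = -4081/624 ≈ -6.5401)
l = -13441/624 (l = -4081/624 - (-5)*(-3) = -4081/624 - 1*15 = -4081/624 - 15 = -13441/624 ≈ -21.540)
(((F(-1)*1)*5)*108)*l = (((2*1)*5)*108)*(-13441/624) = ((2*5)*108)*(-13441/624) = (10*108)*(-13441/624) = 1080*(-13441/624) = -604845/26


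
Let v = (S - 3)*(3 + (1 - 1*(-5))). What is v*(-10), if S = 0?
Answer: 270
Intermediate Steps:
v = -27 (v = (0 - 3)*(3 + (1 - 1*(-5))) = -3*(3 + (1 + 5)) = -3*(3 + 6) = -3*9 = -27)
v*(-10) = -27*(-10) = 270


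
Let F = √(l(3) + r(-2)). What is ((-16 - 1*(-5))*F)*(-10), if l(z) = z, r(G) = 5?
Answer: 220*√2 ≈ 311.13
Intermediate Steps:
F = 2*√2 (F = √(3 + 5) = √8 = 2*√2 ≈ 2.8284)
((-16 - 1*(-5))*F)*(-10) = ((-16 - 1*(-5))*(2*√2))*(-10) = ((-16 + 5)*(2*√2))*(-10) = -22*√2*(-10) = 220*√2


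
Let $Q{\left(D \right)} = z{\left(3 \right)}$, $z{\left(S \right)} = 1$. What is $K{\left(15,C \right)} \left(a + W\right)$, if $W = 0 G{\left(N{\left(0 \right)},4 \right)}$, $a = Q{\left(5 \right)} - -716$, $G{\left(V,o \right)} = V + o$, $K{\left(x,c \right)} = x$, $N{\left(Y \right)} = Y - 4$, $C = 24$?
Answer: $10755$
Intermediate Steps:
$N{\left(Y \right)} = -4 + Y$ ($N{\left(Y \right)} = Y - 4 = -4 + Y$)
$Q{\left(D \right)} = 1$
$a = 717$ ($a = 1 - -716 = 1 + 716 = 717$)
$W = 0$ ($W = 0 \left(\left(-4 + 0\right) + 4\right) = 0 \left(-4 + 4\right) = 0 \cdot 0 = 0$)
$K{\left(15,C \right)} \left(a + W\right) = 15 \left(717 + 0\right) = 15 \cdot 717 = 10755$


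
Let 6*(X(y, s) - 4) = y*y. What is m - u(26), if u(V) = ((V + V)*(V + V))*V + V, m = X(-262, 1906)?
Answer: -176656/3 ≈ -58885.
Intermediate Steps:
X(y, s) = 4 + y²/6 (X(y, s) = 4 + (y*y)/6 = 4 + y²/6)
m = 34334/3 (m = 4 + (⅙)*(-262)² = 4 + (⅙)*68644 = 4 + 34322/3 = 34334/3 ≈ 11445.)
u(V) = V + 4*V³ (u(V) = ((2*V)*(2*V))*V + V = (4*V²)*V + V = 4*V³ + V = V + 4*V³)
m - u(26) = 34334/3 - (26 + 4*26³) = 34334/3 - (26 + 4*17576) = 34334/3 - (26 + 70304) = 34334/3 - 1*70330 = 34334/3 - 70330 = -176656/3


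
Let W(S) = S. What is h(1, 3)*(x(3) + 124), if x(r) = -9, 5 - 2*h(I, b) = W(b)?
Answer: 115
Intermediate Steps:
h(I, b) = 5/2 - b/2
h(1, 3)*(x(3) + 124) = (5/2 - ½*3)*(-9 + 124) = (5/2 - 3/2)*115 = 1*115 = 115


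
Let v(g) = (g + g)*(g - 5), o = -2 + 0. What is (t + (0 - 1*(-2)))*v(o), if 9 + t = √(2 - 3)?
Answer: -196 + 28*I ≈ -196.0 + 28.0*I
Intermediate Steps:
o = -2
v(g) = 2*g*(-5 + g) (v(g) = (2*g)*(-5 + g) = 2*g*(-5 + g))
t = -9 + I (t = -9 + √(2 - 3) = -9 + √(-1) = -9 + I ≈ -9.0 + 1.0*I)
(t + (0 - 1*(-2)))*v(o) = ((-9 + I) + (0 - 1*(-2)))*(2*(-2)*(-5 - 2)) = ((-9 + I) + (0 + 2))*(2*(-2)*(-7)) = ((-9 + I) + 2)*28 = (-7 + I)*28 = -196 + 28*I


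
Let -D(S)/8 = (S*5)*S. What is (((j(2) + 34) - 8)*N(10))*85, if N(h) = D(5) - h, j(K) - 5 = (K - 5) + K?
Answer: -2575500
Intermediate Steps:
D(S) = -40*S**2 (D(S) = -8*S*5*S = -8*5*S*S = -40*S**2)
j(K) = 2*K (j(K) = 5 + ((K - 5) + K) = 5 + ((-5 + K) + K) = 5 + (-5 + 2*K) = 2*K)
N(h) = -1000 - h (N(h) = -40*5**2 - h = -40*25 - h = -1000 - h)
(((j(2) + 34) - 8)*N(10))*85 = (((2*2 + 34) - 8)*(-1000 - 1*10))*85 = (((4 + 34) - 8)*(-1000 - 10))*85 = ((38 - 8)*(-1010))*85 = (30*(-1010))*85 = -30300*85 = -2575500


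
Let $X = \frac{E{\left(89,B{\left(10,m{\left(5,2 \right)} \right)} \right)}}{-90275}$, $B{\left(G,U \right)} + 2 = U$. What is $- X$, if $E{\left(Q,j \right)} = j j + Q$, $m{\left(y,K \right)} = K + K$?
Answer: $\frac{93}{90275} \approx 0.0010302$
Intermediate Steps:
$m{\left(y,K \right)} = 2 K$
$B{\left(G,U \right)} = -2 + U$
$E{\left(Q,j \right)} = Q + j^{2}$ ($E{\left(Q,j \right)} = j^{2} + Q = Q + j^{2}$)
$X = - \frac{93}{90275}$ ($X = \frac{89 + \left(-2 + 2 \cdot 2\right)^{2}}{-90275} = \left(89 + \left(-2 + 4\right)^{2}\right) \left(- \frac{1}{90275}\right) = \left(89 + 2^{2}\right) \left(- \frac{1}{90275}\right) = \left(89 + 4\right) \left(- \frac{1}{90275}\right) = 93 \left(- \frac{1}{90275}\right) = - \frac{93}{90275} \approx -0.0010302$)
$- X = \left(-1\right) \left(- \frac{93}{90275}\right) = \frac{93}{90275}$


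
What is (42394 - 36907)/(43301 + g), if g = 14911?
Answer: 1829/19404 ≈ 0.094259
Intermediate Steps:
(42394 - 36907)/(43301 + g) = (42394 - 36907)/(43301 + 14911) = 5487/58212 = 5487*(1/58212) = 1829/19404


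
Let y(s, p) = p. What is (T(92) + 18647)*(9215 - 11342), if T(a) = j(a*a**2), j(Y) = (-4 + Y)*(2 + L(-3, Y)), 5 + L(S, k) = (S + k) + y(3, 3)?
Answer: -1289705533660749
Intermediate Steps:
L(S, k) = -2 + S + k (L(S, k) = -5 + ((S + k) + 3) = -5 + (3 + S + k) = -2 + S + k)
j(Y) = (-4 + Y)*(-3 + Y) (j(Y) = (-4 + Y)*(2 + (-2 - 3 + Y)) = (-4 + Y)*(2 + (-5 + Y)) = (-4 + Y)*(-3 + Y))
T(a) = 12 + a**6 - 7*a**3 (T(a) = 12 + (a*a**2)**2 - 7*a*a**2 = 12 + (a**3)**2 - 7*a**3 = 12 + a**6 - 7*a**3)
(T(92) + 18647)*(9215 - 11342) = ((12 + 92**6 - 7*92**3) + 18647)*(9215 - 11342) = ((12 + 606355001344 - 7*778688) + 18647)*(-2127) = ((12 + 606355001344 - 5450816) + 18647)*(-2127) = (606349550540 + 18647)*(-2127) = 606349569187*(-2127) = -1289705533660749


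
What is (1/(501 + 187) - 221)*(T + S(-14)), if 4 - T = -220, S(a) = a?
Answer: -15964935/344 ≈ -46410.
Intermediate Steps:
T = 224 (T = 4 - 1*(-220) = 4 + 220 = 224)
(1/(501 + 187) - 221)*(T + S(-14)) = (1/(501 + 187) - 221)*(224 - 14) = (1/688 - 221)*210 = -152047/688*210 = -15964935/344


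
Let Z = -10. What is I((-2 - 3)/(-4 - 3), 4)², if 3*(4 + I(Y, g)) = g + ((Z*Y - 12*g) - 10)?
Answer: 262144/441 ≈ 594.43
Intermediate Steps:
I(Y, g) = -22/3 - 11*g/3 - 10*Y/3 (I(Y, g) = -4 + (g + ((-10*Y - 12*g) - 10))/3 = -4 + (g + ((-12*g - 10*Y) - 10))/3 = -4 + (g + (-10 - 12*g - 10*Y))/3 = -4 + (-10 - 11*g - 10*Y)/3 = -4 + (-10/3 - 11*g/3 - 10*Y/3) = -22/3 - 11*g/3 - 10*Y/3)
I((-2 - 3)/(-4 - 3), 4)² = (-22/3 - 11/3*4 - 10*(-2 - 3)/(3*(-4 - 3)))² = (-22/3 - 44/3 - (-50)/(3*(-7)))² = (-22/3 - 44/3 - (-50)*(-1)/(3*7))² = (-22/3 - 44/3 - 10/3*5/7)² = (-22/3 - 44/3 - 50/21)² = (-512/21)² = 262144/441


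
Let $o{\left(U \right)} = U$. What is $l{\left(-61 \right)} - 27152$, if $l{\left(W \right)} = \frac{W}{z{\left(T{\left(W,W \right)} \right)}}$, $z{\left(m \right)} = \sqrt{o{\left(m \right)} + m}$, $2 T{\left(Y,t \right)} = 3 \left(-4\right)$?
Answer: $-27152 + \frac{61 i \sqrt{3}}{6} \approx -27152.0 + 17.609 i$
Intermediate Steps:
$T{\left(Y,t \right)} = -6$ ($T{\left(Y,t \right)} = \frac{3 \left(-4\right)}{2} = \frac{1}{2} \left(-12\right) = -6$)
$z{\left(m \right)} = \sqrt{2} \sqrt{m}$ ($z{\left(m \right)} = \sqrt{m + m} = \sqrt{2 m} = \sqrt{2} \sqrt{m}$)
$l{\left(W \right)} = - \frac{i W \sqrt{3}}{6}$ ($l{\left(W \right)} = \frac{W}{\sqrt{2} \sqrt{-6}} = \frac{W}{\sqrt{2} i \sqrt{6}} = \frac{W}{2 i \sqrt{3}} = W \left(- \frac{i \sqrt{3}}{6}\right) = - \frac{i W \sqrt{3}}{6}$)
$l{\left(-61 \right)} - 27152 = \left(- \frac{1}{6}\right) i \left(-61\right) \sqrt{3} - 27152 = \frac{61 i \sqrt{3}}{6} - 27152 = -27152 + \frac{61 i \sqrt{3}}{6}$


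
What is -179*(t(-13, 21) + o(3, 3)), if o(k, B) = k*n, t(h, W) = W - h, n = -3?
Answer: -4475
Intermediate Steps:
o(k, B) = -3*k (o(k, B) = k*(-3) = -3*k)
-179*(t(-13, 21) + o(3, 3)) = -179*((21 - 1*(-13)) - 3*3) = -179*((21 + 13) - 9) = -179*(34 - 9) = -179*25 = -4475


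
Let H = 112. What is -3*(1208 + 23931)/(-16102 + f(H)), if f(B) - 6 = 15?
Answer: 75417/16081 ≈ 4.6898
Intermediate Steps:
f(B) = 21 (f(B) = 6 + 15 = 21)
-3*(1208 + 23931)/(-16102 + f(H)) = -3*(1208 + 23931)/(-16102 + 21) = -75417/(-16081) = -75417*(-1)/16081 = -3*(-25139/16081) = 75417/16081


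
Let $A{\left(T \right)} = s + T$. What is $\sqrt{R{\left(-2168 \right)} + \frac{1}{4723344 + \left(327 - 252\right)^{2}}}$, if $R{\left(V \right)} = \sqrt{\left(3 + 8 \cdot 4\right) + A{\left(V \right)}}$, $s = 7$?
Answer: $\frac{\sqrt{525441 + 2484794200329 i \sqrt{2126}}}{1576323} \approx 4.8015 + 4.8015 i$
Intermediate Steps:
$A{\left(T \right)} = 7 + T$
$R{\left(V \right)} = \sqrt{42 + V}$ ($R{\left(V \right)} = \sqrt{\left(3 + 8 \cdot 4\right) + \left(7 + V\right)} = \sqrt{\left(3 + 32\right) + \left(7 + V\right)} = \sqrt{35 + \left(7 + V\right)} = \sqrt{42 + V}$)
$\sqrt{R{\left(-2168 \right)} + \frac{1}{4723344 + \left(327 - 252\right)^{2}}} = \sqrt{\sqrt{42 - 2168} + \frac{1}{4723344 + \left(327 - 252\right)^{2}}} = \sqrt{\sqrt{-2126} + \frac{1}{4723344 + 75^{2}}} = \sqrt{i \sqrt{2126} + \frac{1}{4723344 + 5625}} = \sqrt{i \sqrt{2126} + \frac{1}{4728969}} = \sqrt{\frac{1}{4728969} + i \sqrt{2126}}$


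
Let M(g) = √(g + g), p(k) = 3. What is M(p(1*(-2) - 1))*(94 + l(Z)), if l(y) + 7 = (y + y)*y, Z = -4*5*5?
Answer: 20087*√6 ≈ 49203.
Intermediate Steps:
Z = -100 (Z = -20*5 = -100)
l(y) = -7 + 2*y² (l(y) = -7 + (y + y)*y = -7 + (2*y)*y = -7 + 2*y²)
M(g) = √2*√g (M(g) = √(2*g) = √2*√g)
M(p(1*(-2) - 1))*(94 + l(Z)) = (√2*√3)*(94 + (-7 + 2*(-100)²)) = √6*(94 + (-7 + 2*10000)) = √6*(94 + (-7 + 20000)) = √6*(94 + 19993) = √6*20087 = 20087*√6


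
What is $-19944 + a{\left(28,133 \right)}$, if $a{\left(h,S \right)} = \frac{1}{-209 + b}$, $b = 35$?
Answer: $- \frac{3470257}{174} \approx -19944.0$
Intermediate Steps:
$a{\left(h,S \right)} = - \frac{1}{174}$ ($a{\left(h,S \right)} = \frac{1}{-209 + 35} = \frac{1}{-174} = - \frac{1}{174}$)
$-19944 + a{\left(28,133 \right)} = -19944 - \frac{1}{174} = - \frac{3470257}{174}$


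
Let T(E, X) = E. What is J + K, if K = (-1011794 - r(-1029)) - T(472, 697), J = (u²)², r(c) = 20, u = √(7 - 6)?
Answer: -1012285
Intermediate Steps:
u = 1 (u = √1 = 1)
J = 1 (J = (1²)² = 1² = 1)
K = -1012286 (K = (-1011794 - 1*20) - 1*472 = (-1011794 - 20) - 472 = -1011814 - 472 = -1012286)
J + K = 1 - 1012286 = -1012285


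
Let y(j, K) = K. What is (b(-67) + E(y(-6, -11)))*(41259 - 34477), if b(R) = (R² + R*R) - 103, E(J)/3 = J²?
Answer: 62652116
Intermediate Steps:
E(J) = 3*J²
b(R) = -103 + 2*R² (b(R) = (R² + R²) - 103 = 2*R² - 103 = -103 + 2*R²)
(b(-67) + E(y(-6, -11)))*(41259 - 34477) = ((-103 + 2*(-67)²) + 3*(-11)²)*(41259 - 34477) = ((-103 + 2*4489) + 3*121)*6782 = ((-103 + 8978) + 363)*6782 = (8875 + 363)*6782 = 9238*6782 = 62652116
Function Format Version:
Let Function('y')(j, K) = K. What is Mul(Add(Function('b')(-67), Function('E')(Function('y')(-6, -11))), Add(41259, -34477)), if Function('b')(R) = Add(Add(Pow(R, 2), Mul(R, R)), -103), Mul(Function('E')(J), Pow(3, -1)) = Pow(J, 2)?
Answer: 62652116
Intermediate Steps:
Function('E')(J) = Mul(3, Pow(J, 2))
Function('b')(R) = Add(-103, Mul(2, Pow(R, 2))) (Function('b')(R) = Add(Add(Pow(R, 2), Pow(R, 2)), -103) = Add(Mul(2, Pow(R, 2)), -103) = Add(-103, Mul(2, Pow(R, 2))))
Mul(Add(Function('b')(-67), Function('E')(Function('y')(-6, -11))), Add(41259, -34477)) = Mul(Add(Add(-103, Mul(2, Pow(-67, 2))), Mul(3, Pow(-11, 2))), Add(41259, -34477)) = Mul(Add(Add(-103, Mul(2, 4489)), Mul(3, 121)), 6782) = Mul(Add(Add(-103, 8978), 363), 6782) = Mul(Add(8875, 363), 6782) = Mul(9238, 6782) = 62652116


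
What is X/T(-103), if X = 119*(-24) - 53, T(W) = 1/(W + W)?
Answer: 599254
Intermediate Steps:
T(W) = 1/(2*W)
X = -2909 (X = -2856 - 53 = -2909)
X/T(-103) = -2909/((½)/(-103)) = -2909/((½)*(-1/103)) = -2909/(-1/206) = -2909*(-206) = 599254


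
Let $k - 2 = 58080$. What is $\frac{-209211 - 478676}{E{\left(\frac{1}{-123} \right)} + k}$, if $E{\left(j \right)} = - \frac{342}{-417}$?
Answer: $- \frac{95616293}{8073512} \approx -11.843$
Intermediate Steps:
$k = 58082$ ($k = 2 + 58080 = 58082$)
$E{\left(j \right)} = \frac{114}{139}$ ($E{\left(j \right)} = \left(-342\right) \left(- \frac{1}{417}\right) = \frac{114}{139}$)
$\frac{-209211 - 478676}{E{\left(\frac{1}{-123} \right)} + k} = \frac{-209211 - 478676}{\frac{114}{139} + 58082} = - \frac{687887}{\frac{8073512}{139}} = \left(-687887\right) \frac{139}{8073512} = - \frac{95616293}{8073512}$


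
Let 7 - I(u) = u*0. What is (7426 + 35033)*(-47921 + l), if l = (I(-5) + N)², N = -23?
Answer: -2023808235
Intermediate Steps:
I(u) = 7 (I(u) = 7 - u*0 = 7 - 1*0 = 7 + 0 = 7)
l = 256 (l = (7 - 23)² = (-16)² = 256)
(7426 + 35033)*(-47921 + l) = (7426 + 35033)*(-47921 + 256) = 42459*(-47665) = -2023808235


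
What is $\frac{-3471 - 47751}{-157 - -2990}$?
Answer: $- \frac{51222}{2833} \approx -18.08$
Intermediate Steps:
$\frac{-3471 - 47751}{-157 - -2990} = - \frac{51222}{-157 + 2990} = - \frac{51222}{2833}$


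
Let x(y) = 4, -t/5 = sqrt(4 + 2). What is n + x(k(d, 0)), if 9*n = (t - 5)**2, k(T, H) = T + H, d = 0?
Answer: 211/9 + 50*sqrt(6)/9 ≈ 37.053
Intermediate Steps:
t = -5*sqrt(6) (t = -5*sqrt(4 + 2) = -5*sqrt(6) ≈ -12.247)
k(T, H) = H + T
n = (-5 - 5*sqrt(6))**2/9 (n = (-5*sqrt(6) - 5)**2/9 = (-5 - 5*sqrt(6))**2/9 ≈ 33.053)
n + x(k(d, 0)) = (175/9 + 50*sqrt(6)/9) + 4 = 211/9 + 50*sqrt(6)/9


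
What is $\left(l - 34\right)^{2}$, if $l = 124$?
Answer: $8100$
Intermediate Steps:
$\left(l - 34\right)^{2} = \left(124 - 34\right)^{2} = 90^{2} = 8100$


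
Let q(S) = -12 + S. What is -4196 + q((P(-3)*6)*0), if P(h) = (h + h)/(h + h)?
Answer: -4208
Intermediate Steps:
P(h) = 1 (P(h) = (2*h)/((2*h)) = (2*h)*(1/(2*h)) = 1)
-4196 + q((P(-3)*6)*0) = -4196 + (-12 + (1*6)*0) = -4196 + (-12 + 6*0) = -4196 + (-12 + 0) = -4196 - 12 = -4208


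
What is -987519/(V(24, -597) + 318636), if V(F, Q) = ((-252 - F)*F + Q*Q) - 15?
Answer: -329173/222802 ≈ -1.4774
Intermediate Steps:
V(F, Q) = -15 + Q² + F*(-252 - F) (V(F, Q) = (F*(-252 - F) + Q²) - 15 = (Q² + F*(-252 - F)) - 15 = -15 + Q² + F*(-252 - F))
-987519/(V(24, -597) + 318636) = -987519/((-15 + (-597)² - 1*24² - 252*24) + 318636) = -987519/((-15 + 356409 - 1*576 - 6048) + 318636) = -987519/((-15 + 356409 - 576 - 6048) + 318636) = -987519/(349770 + 318636) = -987519/668406 = -987519*1/668406 = -329173/222802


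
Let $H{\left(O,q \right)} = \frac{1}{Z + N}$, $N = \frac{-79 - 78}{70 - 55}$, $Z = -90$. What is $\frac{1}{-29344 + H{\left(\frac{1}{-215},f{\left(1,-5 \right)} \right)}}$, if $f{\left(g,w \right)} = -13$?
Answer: $- \frac{1507}{44221423} \approx -3.4078 \cdot 10^{-5}$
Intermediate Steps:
$N = - \frac{157}{15} \approx -10.467$
$H{\left(O,q \right)} = - \frac{15}{1507}$ ($H{\left(O,q \right)} = \frac{1}{-90 - \frac{157}{15}} = \frac{1}{- \frac{1507}{15}} = - \frac{15}{1507}$)
$\frac{1}{-29344 + H{\left(\frac{1}{-215},f{\left(1,-5 \right)} \right)}} = \frac{1}{-29344 - \frac{15}{1507}} = \frac{1}{- \frac{44221423}{1507}} = - \frac{1507}{44221423}$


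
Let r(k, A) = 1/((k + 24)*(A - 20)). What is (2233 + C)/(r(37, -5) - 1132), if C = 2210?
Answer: -6775575/1726301 ≈ -3.9249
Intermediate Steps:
r(k, A) = 1/((-20 + A)*(24 + k)) (r(k, A) = 1/((24 + k)*(-20 + A)) = 1/((-20 + A)*(24 + k)))
(2233 + C)/(r(37, -5) - 1132) = (2233 + 2210)/(1/(-480 - 20*37 + 24*(-5) - 5*37) - 1132) = 4443/(1/(-480 - 740 - 120 - 185) - 1132) = 4443/(1/(-1525) - 1132) = 4443/(-1/1525 - 1132) = 4443/(-1726301/1525) = 4443*(-1525/1726301) = -6775575/1726301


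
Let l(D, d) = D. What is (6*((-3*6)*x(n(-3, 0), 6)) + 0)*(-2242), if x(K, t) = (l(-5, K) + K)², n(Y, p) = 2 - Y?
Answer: 0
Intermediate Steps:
x(K, t) = (-5 + K)²
(6*((-3*6)*x(n(-3, 0), 6)) + 0)*(-2242) = (6*((-3*6)*(-5 + (2 - 1*(-3)))²) + 0)*(-2242) = (6*(-18*(-5 + (2 + 3))²) + 0)*(-2242) = (6*(-18*(-5 + 5)²) + 0)*(-2242) = (6*(-18*0²) + 0)*(-2242) = (6*(-18*0) + 0)*(-2242) = (6*0 + 0)*(-2242) = (0 + 0)*(-2242) = 0*(-2242) = 0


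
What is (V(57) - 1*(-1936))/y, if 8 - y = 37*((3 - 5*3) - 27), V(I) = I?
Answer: 1993/1451 ≈ 1.3735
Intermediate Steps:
y = 1451 (y = 8 - 37*((3 - 5*3) - 27) = 8 - 37*((3 - 15) - 27) = 8 - 37*(-12 - 27) = 8 - 37*(-39) = 8 - 1*(-1443) = 8 + 1443 = 1451)
(V(57) - 1*(-1936))/y = (57 - 1*(-1936))/1451 = (57 + 1936)*(1/1451) = 1993*(1/1451) = 1993/1451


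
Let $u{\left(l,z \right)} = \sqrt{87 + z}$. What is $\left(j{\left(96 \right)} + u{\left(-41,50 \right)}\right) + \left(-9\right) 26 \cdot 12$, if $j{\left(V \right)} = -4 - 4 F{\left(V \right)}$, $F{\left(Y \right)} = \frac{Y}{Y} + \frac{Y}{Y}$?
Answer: $-2820 + \sqrt{137} \approx -2808.3$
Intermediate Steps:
$F{\left(Y \right)} = 2$ ($F{\left(Y \right)} = 1 + 1 = 2$)
$j{\left(V \right)} = -12$ ($j{\left(V \right)} = -4 - 8 = -12$)
$\left(j{\left(96 \right)} + u{\left(-41,50 \right)}\right) + \left(-9\right) 26 \cdot 12 = \left(-12 + \sqrt{87 + 50}\right) + \left(-9\right) 26 \cdot 12 = \left(-12 + \sqrt{137}\right) - 2808 = -2820 + \sqrt{137}$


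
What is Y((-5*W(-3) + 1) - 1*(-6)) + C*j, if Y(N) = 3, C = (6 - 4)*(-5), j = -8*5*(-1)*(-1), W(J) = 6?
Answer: 403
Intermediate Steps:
j = -40 (j = -(-40)*(-1) = -8*5 = -40)
C = -10 (C = 2*(-5) = -10)
Y((-5*W(-3) + 1) - 1*(-6)) + C*j = 3 - 10*(-40) = 3 + 400 = 403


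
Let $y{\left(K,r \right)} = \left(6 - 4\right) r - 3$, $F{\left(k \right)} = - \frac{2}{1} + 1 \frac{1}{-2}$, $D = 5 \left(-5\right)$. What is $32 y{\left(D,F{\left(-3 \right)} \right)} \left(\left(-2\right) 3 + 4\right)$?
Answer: $512$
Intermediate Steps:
$D = -25$
$F{\left(k \right)} = - \frac{5}{2}$ ($F{\left(k \right)} = \left(-2\right) 1 + 1 \left(- \frac{1}{2}\right) = -2 - \frac{1}{2} = - \frac{5}{2}$)
$y{\left(K,r \right)} = -3 + 2 r$ ($y{\left(K,r \right)} = 2 r - 3 = -3 + 2 r$)
$32 y{\left(D,F{\left(-3 \right)} \right)} \left(\left(-2\right) 3 + 4\right) = 32 \left(-3 + 2 \left(- \frac{5}{2}\right)\right) \left(\left(-2\right) 3 + 4\right) = 32 \left(-3 - 5\right) \left(-6 + 4\right) = 32 \left(-8\right) \left(-2\right) = \left(-256\right) \left(-2\right) = 512$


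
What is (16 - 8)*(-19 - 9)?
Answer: -224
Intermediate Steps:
(16 - 8)*(-19 - 9) = (16 - 1*8)*(-28) = (16 - 8)*(-28) = 8*(-28) = -224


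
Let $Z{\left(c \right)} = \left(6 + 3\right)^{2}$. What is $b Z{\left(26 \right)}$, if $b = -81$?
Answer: $-6561$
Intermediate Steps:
$Z{\left(c \right)} = 81$ ($Z{\left(c \right)} = 9^{2} = 81$)
$b Z{\left(26 \right)} = \left(-81\right) 81 = -6561$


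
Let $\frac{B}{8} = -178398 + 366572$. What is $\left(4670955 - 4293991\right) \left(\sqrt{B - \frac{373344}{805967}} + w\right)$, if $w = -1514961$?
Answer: $-571085758404 + \frac{1507856 \sqrt{61117278575974765}}{805967} \approx -5.7062 \cdot 10^{11}$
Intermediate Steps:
$B = 1505392$ ($B = 8 \left(-178398 + 366572\right) = 8 \cdot 188174 = 1505392$)
$\left(4670955 - 4293991\right) \left(\sqrt{B - \frac{373344}{805967}} + w\right) = \left(4670955 - 4293991\right) \left(\sqrt{1505392 - \frac{373344}{805967}} - 1514961\right) = 376964 \left(\sqrt{1505392 - \frac{373344}{805967}} - 1514961\right) = 376964 \left(\sqrt{\frac{1213295900720}{805967}} - 1514961\right) = 376964 \left(\frac{4 \sqrt{61117278575974765}}{805967} - 1514961\right) = 376964 \left(-1514961 + \frac{4 \sqrt{61117278575974765}}{805967}\right) = -571085758404 + \frac{1507856 \sqrt{61117278575974765}}{805967}$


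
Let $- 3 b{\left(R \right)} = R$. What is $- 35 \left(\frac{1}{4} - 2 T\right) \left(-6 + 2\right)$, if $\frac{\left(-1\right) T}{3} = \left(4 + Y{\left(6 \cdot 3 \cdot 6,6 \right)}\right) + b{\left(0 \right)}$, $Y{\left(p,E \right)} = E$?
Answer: $8435$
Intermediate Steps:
$b{\left(R \right)} = - \frac{R}{3}$
$T = -30$ ($T = - 3 \left(\left(4 + 6\right) - 0\right) = - 3 \left(10 + 0\right) = \left(-3\right) 10 = -30$)
$- 35 \left(\frac{1}{4} - 2 T\right) \left(-6 + 2\right) = - 35 \left(\frac{1}{4} - -60\right) \left(-6 + 2\right) = - 35 \left(\frac{1}{4} + 60\right) \left(-4\right) = \left(-35\right) \frac{241}{4} \left(-4\right) = \left(- \frac{8435}{4}\right) \left(-4\right) = 8435$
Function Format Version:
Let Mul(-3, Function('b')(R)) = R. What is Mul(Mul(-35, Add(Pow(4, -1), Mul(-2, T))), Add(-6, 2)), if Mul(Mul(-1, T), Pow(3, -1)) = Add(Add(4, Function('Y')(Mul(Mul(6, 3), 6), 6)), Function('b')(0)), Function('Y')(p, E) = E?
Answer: 8435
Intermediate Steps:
Function('b')(R) = Mul(Rational(-1, 3), R)
T = -30 (T = Mul(-3, Add(Add(4, 6), Mul(Rational(-1, 3), 0))) = Mul(-3, Add(10, 0)) = Mul(-3, 10) = -30)
Mul(Mul(-35, Add(Pow(4, -1), Mul(-2, T))), Add(-6, 2)) = Mul(Mul(-35, Add(Pow(4, -1), Mul(-2, -30))), Add(-6, 2)) = Mul(Mul(-35, Add(Rational(1, 4), 60)), -4) = Mul(Mul(-35, Rational(241, 4)), -4) = Mul(Rational(-8435, 4), -4) = 8435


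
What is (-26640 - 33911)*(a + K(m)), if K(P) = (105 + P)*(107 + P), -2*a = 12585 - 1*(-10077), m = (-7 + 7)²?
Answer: 5812896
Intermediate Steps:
m = 0 (m = 0² = 0)
a = -11331 (a = -(12585 - 1*(-10077))/2 = -(12585 + 10077)/2 = -½*22662 = -11331)
(-26640 - 33911)*(a + K(m)) = (-26640 - 33911)*(-11331 + (11235 + 0² + 212*0)) = -60551*(-11331 + (11235 + 0 + 0)) = -60551*(-11331 + 11235) = -60551*(-96) = 5812896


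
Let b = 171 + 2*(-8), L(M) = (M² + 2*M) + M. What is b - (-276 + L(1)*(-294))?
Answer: 1607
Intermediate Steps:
L(M) = M² + 3*M
b = 155 (b = 171 - 16 = 155)
b - (-276 + L(1)*(-294)) = 155 - (-276 + (1*(3 + 1))*(-294)) = 155 - (-276 + (1*4)*(-294)) = 155 - (-276 + 4*(-294)) = 155 - (-276 - 1176) = 155 - 1*(-1452) = 155 + 1452 = 1607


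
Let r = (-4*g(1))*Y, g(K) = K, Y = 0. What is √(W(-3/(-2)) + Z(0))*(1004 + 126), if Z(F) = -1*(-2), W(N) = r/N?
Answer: 1130*√2 ≈ 1598.1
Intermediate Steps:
r = 0 (r = -4*1*0 = -4*0 = 0)
W(N) = 0 (W(N) = 0/N = 0)
Z(F) = 2
√(W(-3/(-2)) + Z(0))*(1004 + 126) = √(0 + 2)*(1004 + 126) = √2*1130 = 1130*√2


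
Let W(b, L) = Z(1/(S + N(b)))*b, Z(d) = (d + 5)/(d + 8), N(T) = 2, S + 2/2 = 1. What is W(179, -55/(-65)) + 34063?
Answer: 581040/17 ≈ 34179.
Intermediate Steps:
S = 0 (S = -1 + 1 = 0)
Z(d) = (5 + d)/(8 + d)
W(b, L) = 11*b/17 (W(b, L) = ((5 + 1/(0 + 2))/(8 + 1/(0 + 2)))*b = ((5 + 1/2)/(8 + 1/2))*b = ((5 + ½)/(8 + ½))*b = ((11/2)/(17/2))*b = ((2/17)*(11/2))*b = 11*b/17)
W(179, -55/(-65)) + 34063 = (11/17)*179 + 34063 = 1969/17 + 34063 = 581040/17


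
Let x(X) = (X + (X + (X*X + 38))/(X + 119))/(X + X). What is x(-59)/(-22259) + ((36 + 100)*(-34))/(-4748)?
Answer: 4554456134/4676593641 ≈ 0.97388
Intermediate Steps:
x(X) = (X + (38 + X + X²)/(119 + X))/(2*X) (x(X) = (X + (X + (X² + 38))/(119 + X))/((2*X)) = (X + (X + (38 + X²))/(119 + X))*(1/(2*X)) = (X + (38 + X + X²)/(119 + X))*(1/(2*X)) = (X + (38 + X + X²)/(119 + X))/(2*X))
x(-59)/(-22259) + ((36 + 100)*(-34))/(-4748) = ((19 + (-59)² + 60*(-59))/((-59)*(119 - 59)))/(-22259) + ((36 + 100)*(-34))/(-4748) = -1/59*(19 + 3481 - 3540)/60*(-1/22259) + (136*(-34))*(-1/4748) = -1/59*1/60*(-40)*(-1/22259) - 4624*(-1/4748) = (2/177)*(-1/22259) + 1156/1187 = -2/3939843 + 1156/1187 = 4554456134/4676593641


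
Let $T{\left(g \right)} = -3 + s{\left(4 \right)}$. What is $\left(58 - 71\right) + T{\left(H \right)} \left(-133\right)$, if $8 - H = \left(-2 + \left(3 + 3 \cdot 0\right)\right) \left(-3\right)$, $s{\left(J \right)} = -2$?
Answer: $652$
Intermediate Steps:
$H = 11$ ($H = 8 - \left(-2 + \left(3 + 3 \cdot 0\right)\right) \left(-3\right) = 8 - \left(-2 + \left(3 + 0\right)\right) \left(-3\right) = 8 - \left(-2 + 3\right) \left(-3\right) = 8 - 1 \left(-3\right) = 8 - -3 = 8 + 3 = 11$)
$T{\left(g \right)} = -5$ ($T{\left(g \right)} = -3 - 2 = -5$)
$\left(58 - 71\right) + T{\left(H \right)} \left(-133\right) = \left(58 - 71\right) - -665 = -13 + 665 = 652$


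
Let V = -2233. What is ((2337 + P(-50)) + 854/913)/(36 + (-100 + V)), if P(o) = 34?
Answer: -2165577/2097161 ≈ -1.0326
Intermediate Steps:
((2337 + P(-50)) + 854/913)/(36 + (-100 + V)) = ((2337 + 34) + 854/913)/(36 + (-100 - 2233)) = (2371 + 854*(1/913))/(36 - 2333) = (2371 + 854/913)/(-2297) = (2165577/913)*(-1/2297) = -2165577/2097161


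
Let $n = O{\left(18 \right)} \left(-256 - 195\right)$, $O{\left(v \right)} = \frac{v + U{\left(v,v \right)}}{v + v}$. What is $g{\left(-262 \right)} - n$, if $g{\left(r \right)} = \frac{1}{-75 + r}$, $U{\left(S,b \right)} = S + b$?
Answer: $\frac{455959}{674} \approx 676.5$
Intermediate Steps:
$O{\left(v \right)} = \frac{3}{2}$ ($O{\left(v \right)} = \frac{v + \left(v + v\right)}{v + v} = \frac{v + 2 v}{2 v} = 3 v \frac{1}{2 v} = \frac{3}{2}$)
$n = - \frac{1353}{2}$ ($n = \frac{3 \left(-256 - 195\right)}{2} = \frac{3}{2} \left(-451\right) = - \frac{1353}{2} \approx -676.5$)
$g{\left(-262 \right)} - n = \frac{1}{-75 - 262} - - \frac{1353}{2} = \frac{1}{-337} + \frac{1353}{2} = - \frac{1}{337} + \frac{1353}{2} = \frac{455959}{674}$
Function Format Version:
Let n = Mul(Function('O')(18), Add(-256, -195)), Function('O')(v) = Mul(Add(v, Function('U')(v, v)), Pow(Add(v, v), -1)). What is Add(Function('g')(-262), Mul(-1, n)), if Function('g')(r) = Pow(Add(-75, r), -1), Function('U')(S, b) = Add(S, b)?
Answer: Rational(455959, 674) ≈ 676.50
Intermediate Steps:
Function('O')(v) = Rational(3, 2) (Function('O')(v) = Mul(Add(v, Add(v, v)), Pow(Add(v, v), -1)) = Mul(Add(v, Mul(2, v)), Pow(Mul(2, v), -1)) = Mul(Mul(3, v), Mul(Rational(1, 2), Pow(v, -1))) = Rational(3, 2))
n = Rational(-1353, 2) (n = Mul(Rational(3, 2), Add(-256, -195)) = Mul(Rational(3, 2), -451) = Rational(-1353, 2) ≈ -676.50)
Add(Function('g')(-262), Mul(-1, n)) = Add(Pow(Add(-75, -262), -1), Mul(-1, Rational(-1353, 2))) = Add(Pow(-337, -1), Rational(1353, 2)) = Add(Rational(-1, 337), Rational(1353, 2)) = Rational(455959, 674)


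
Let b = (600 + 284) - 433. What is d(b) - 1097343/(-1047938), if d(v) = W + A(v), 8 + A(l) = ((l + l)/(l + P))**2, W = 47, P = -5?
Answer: 2300124850463/52112908802 ≈ 44.137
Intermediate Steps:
b = 451 (b = 884 - 433 = 451)
A(l) = -8 + 4*l**2/(-5 + l)**2 (A(l) = -8 + ((l + l)/(l - 5))**2 = -8 + ((2*l)/(-5 + l))**2 = -8 + (2*l/(-5 + l))**2 = -8 + 4*l**2/(-5 + l)**2)
d(v) = 39 + 4*v**2/(-5 + v)**2 (d(v) = 47 + (-8 + 4*v**2/(-5 + v)**2) = 39 + 4*v**2/(-5 + v)**2)
d(b) - 1097343/(-1047938) = (39 + 4*451**2/(-5 + 451)**2) - 1097343/(-1047938) = (39 + 4*203401/446**2) - 1097343*(-1)/1047938 = (39 + 4*203401*(1/198916)) - 1*(-1097343/1047938) = (39 + 203401/49729) + 1097343/1047938 = 2142832/49729 + 1097343/1047938 = 2300124850463/52112908802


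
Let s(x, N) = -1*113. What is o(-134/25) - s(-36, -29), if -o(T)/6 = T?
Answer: 3629/25 ≈ 145.16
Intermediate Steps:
o(T) = -6*T
s(x, N) = -113
o(-134/25) - s(-36, -29) = -(-804)/25 - 1*(-113) = -(-804)/25 + 113 = -6*(-134/25) + 113 = 804/25 + 113 = 3629/25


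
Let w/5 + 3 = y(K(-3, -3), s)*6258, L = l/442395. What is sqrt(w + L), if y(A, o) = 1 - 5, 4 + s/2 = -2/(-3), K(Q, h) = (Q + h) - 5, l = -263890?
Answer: I*sqrt(108882371469093)/29493 ≈ 353.8*I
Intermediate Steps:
K(Q, h) = -5 + Q + h
s = -20/3 (s = -8 + 2*(-2/(-3)) = -8 + 2*(-2*(-1/3)) = -8 + 2*(2/3) = -8 + 4/3 = -20/3 ≈ -6.6667)
y(A, o) = -4
L = -52778/88479 (L = -263890/442395 = -263890*1/442395 = -52778/88479 ≈ -0.59650)
w = -125175 (w = -15 + 5*(-4*6258) = -15 + 5*(-25032) = -15 - 125160 = -125175)
sqrt(w + L) = sqrt(-125175 - 52778/88479) = sqrt(-11075411603/88479) = I*sqrt(108882371469093)/29493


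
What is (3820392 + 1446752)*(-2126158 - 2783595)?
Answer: -25860376055432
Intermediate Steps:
(3820392 + 1446752)*(-2126158 - 2783595) = 5267144*(-4909753) = -25860376055432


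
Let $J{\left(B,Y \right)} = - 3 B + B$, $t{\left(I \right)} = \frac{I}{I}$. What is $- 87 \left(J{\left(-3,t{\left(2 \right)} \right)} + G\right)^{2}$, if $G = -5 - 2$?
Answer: $-87$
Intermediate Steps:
$t{\left(I \right)} = 1$
$J{\left(B,Y \right)} = - 2 B$
$G = -7$
$- 87 \left(J{\left(-3,t{\left(2 \right)} \right)} + G\right)^{2} = - 87 \left(\left(-2\right) \left(-3\right) - 7\right)^{2} = - 87 \left(6 - 7\right)^{2} = - 87 \left(-1\right)^{2} = \left(-87\right) 1 = -87$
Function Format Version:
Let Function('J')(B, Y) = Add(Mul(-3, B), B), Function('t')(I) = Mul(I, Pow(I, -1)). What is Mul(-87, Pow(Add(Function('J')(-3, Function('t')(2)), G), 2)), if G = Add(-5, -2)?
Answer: -87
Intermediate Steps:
Function('t')(I) = 1
Function('J')(B, Y) = Mul(-2, B)
G = -7
Mul(-87, Pow(Add(Function('J')(-3, Function('t')(2)), G), 2)) = Mul(-87, Pow(Add(Mul(-2, -3), -7), 2)) = Mul(-87, Pow(Add(6, -7), 2)) = Mul(-87, Pow(-1, 2)) = Mul(-87, 1) = -87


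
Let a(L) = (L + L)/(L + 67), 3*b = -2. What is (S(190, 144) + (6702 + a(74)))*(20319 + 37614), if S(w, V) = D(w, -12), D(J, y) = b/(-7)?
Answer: 127761653244/329 ≈ 3.8833e+8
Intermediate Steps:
b = -⅔ (b = (⅓)*(-2) = -⅔ ≈ -0.66667)
D(J, y) = 2/21 (D(J, y) = -⅔/(-7) = -⅔*(-⅐) = 2/21)
S(w, V) = 2/21
a(L) = 2*L/(67 + L) (a(L) = (2*L)/(67 + L) = 2*L/(67 + L))
(S(190, 144) + (6702 + a(74)))*(20319 + 37614) = (2/21 + (6702 + 2*74/(67 + 74)))*(20319 + 37614) = (2/21 + (6702 + 2*74/141))*57933 = (2/21 + (6702 + 2*74*(1/141)))*57933 = (2/21 + (6702 + 148/141))*57933 = (2/21 + 945130/141)*57933 = (6616004/987)*57933 = 127761653244/329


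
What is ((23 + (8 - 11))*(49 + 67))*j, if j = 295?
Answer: 684400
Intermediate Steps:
((23 + (8 - 11))*(49 + 67))*j = ((23 + (8 - 11))*(49 + 67))*295 = ((23 - 3)*116)*295 = (20*116)*295 = 2320*295 = 684400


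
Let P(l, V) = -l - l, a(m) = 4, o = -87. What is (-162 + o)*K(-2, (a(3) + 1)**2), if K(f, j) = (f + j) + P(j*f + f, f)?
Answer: -31623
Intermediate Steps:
P(l, V) = -2*l
K(f, j) = j - f - 2*f*j (K(f, j) = (f + j) - 2*(j*f + f) = (f + j) - 2*(f*j + f) = (f + j) - 2*(f + f*j) = (f + j) + (-2*f - 2*f*j) = j - f - 2*f*j)
(-162 + o)*K(-2, (a(3) + 1)**2) = (-162 - 87)*((4 + 1)**2 - 1*(-2) - 2*(-2)*(4 + 1)**2) = -249*(5**2 + 2 - 2*(-2)*5**2) = -249*(25 + 2 - 2*(-2)*25) = -249*(25 + 2 + 100) = -249*127 = -31623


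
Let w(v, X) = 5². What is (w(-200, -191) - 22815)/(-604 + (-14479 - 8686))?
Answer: 22790/23769 ≈ 0.95881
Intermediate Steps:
w(v, X) = 25
(w(-200, -191) - 22815)/(-604 + (-14479 - 8686)) = (25 - 22815)/(-604 + (-14479 - 8686)) = -22790/(-604 - 23165) = -22790/(-23769) = -22790*(-1/23769) = 22790/23769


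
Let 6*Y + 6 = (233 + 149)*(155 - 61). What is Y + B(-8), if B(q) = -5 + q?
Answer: 17912/3 ≈ 5970.7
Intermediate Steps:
Y = 17951/3 (Y = -1 + ((233 + 149)*(155 - 61))/6 = -1 + (382*94)/6 = -1 + (⅙)*35908 = -1 + 17954/3 = 17951/3 ≈ 5983.7)
Y + B(-8) = 17951/3 + (-5 - 8) = 17951/3 - 13 = 17912/3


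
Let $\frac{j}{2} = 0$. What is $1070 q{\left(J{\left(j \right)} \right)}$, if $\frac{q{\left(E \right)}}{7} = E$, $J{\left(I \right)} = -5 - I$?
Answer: $-37450$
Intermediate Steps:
$j = 0$ ($j = 2 \cdot 0 = 0$)
$q{\left(E \right)} = 7 E$
$1070 q{\left(J{\left(j \right)} \right)} = 1070 \cdot 7 \left(-5 - 0\right) = 1070 \cdot 7 \left(-5 + 0\right) = 1070 \cdot 7 \left(-5\right) = 1070 \left(-35\right) = -37450$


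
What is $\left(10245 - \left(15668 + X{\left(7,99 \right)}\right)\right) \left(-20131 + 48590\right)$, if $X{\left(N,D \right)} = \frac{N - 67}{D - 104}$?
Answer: $-154674665$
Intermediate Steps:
$X{\left(N,D \right)} = \frac{-67 + N}{-104 + D}$
$\left(10245 - \left(15668 + X{\left(7,99 \right)}\right)\right) \left(-20131 + 48590\right) = \left(10245 - \left(15668 + \frac{-67 + 7}{-104 + 99}\right)\right) \left(-20131 + 48590\right) = \left(10245 - \left(15668 + \frac{1}{-5} \left(-60\right)\right)\right) 28459 = \left(10245 - \left(15668 - -12\right)\right) 28459 = \left(10245 - 15680\right) 28459 = \left(-5435\right) 28459 = -154674665$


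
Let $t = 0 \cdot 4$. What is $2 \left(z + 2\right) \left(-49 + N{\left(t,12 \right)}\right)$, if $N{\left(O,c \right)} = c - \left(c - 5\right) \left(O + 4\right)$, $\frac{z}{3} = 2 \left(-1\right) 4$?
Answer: $2860$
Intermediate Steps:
$z = -24$ ($z = 3 \cdot 2 \left(-1\right) 4 = 3 \left(\left(-2\right) 4\right) = 3 \left(-8\right) = -24$)
$t = 0$
$N{\left(O,c \right)} = c - \left(-5 + c\right) \left(4 + O\right)$
$2 \left(z + 2\right) \left(-49 + N{\left(t,12 \right)}\right) = 2 \left(-24 + 2\right) \left(-49 + \left(20 - 36 + 5 \cdot 0 - 0 \cdot 12\right)\right) = 2 \left(-22\right) \left(-49 + \left(20 - 36 + 0 + 0\right)\right) = - 44 \left(-49 - 16\right) = \left(-44\right) \left(-65\right) = 2860$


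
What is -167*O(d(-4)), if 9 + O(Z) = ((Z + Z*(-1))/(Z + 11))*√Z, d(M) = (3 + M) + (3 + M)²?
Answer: 1503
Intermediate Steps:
d(M) = 3 + M + (3 + M)²
O(Z) = -9 (O(Z) = -9 + ((Z + Z*(-1))/(Z + 11))*√Z = -9 + ((Z - Z)/(11 + Z))*√Z = -9 + (0/(11 + Z))*√Z = -9 + 0*√Z = -9 + 0 = -9)
-167*O(d(-4)) = -167*(-9) = 1503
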